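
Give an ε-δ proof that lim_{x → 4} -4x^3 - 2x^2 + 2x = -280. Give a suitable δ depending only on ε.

Suppose ε > 0. We want δ > 0 such that 0 < |x − 4| < δ implies |(-4x^3 - 2x^2 + 2x) + 280| < ε.
(-4x^3 - 2x^2 + 2x) + 280 = -4x^3 - 2x^2 + 2x + 280 = (x − 4)(-4x^2 - 18x - 70).
So |(-4x^3 - 2x^2 + 2x) + 280| = |x − 4|·|-4x^2 - 18x - 70|.
Require δ ≤ 1. Then |x − 4| < 1 gives |x| < 5, and by the triangle inequality |-4x^2 - 18x - 70| ≤ 4·5^2 + 18·5 + 70 = 260.
Hence |(-4x^3 - 2x^2 + 2x) + 280| ≤ 260|x − 4| < ε provided |x − 4| < ε/260.
Choosing δ = min(1, ε/260) ensures both conditions, hence |(-4x^3 - 2x^2 + 2x) + 280| < ε.

δ = min(1, ε/260)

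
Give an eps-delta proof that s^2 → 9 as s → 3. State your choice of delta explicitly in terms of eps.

delta = min(2, eps/8)

Fix eps > 0. We seek delta > 0 with 0 < |s − 3| < delta ⇒ |s^2 − 9| < eps.
Factor: s^2 − 9 = (s − 3)(s + 3), so |s^2 − 9| = |s − 3|·|s + 3|.
Restrict delta ≤ 2. Then |s − 3| < 2 gives |s| < 5, so by the triangle inequality |s + 3| ≤ 5 + 3 = 8.
Hence |s^2 − 9| ≤ 8|s − 3|, which is < eps once |s − 3| < eps/8.
Take delta = min(2, eps/8). If 0 < |s − 3| < delta then both bounds hold and |s^2 − 9| ≤ 8|s − 3| < 8·(eps/8) = eps.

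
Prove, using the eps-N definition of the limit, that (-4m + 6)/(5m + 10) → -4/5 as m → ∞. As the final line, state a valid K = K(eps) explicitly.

K = (14/5)/eps

Let eps > 0 be given. For m ≥ 1, |(-4m + 6)/(5m + 10) + 4/5| = |70|/(5(5m + 10)) = 70/(5(5m + 10)).
Since 5m + 10 ≥ 5m for m ≥ 1, this is ≤ 70/(5·5m) = (14/5)/m.
So |(-4m + 6)/(5m + 10) + 4/5| < eps whenever m > (14/5)/eps.
Take K = (14/5)/eps. If m > K then |(-4m + 6)/(5m + 10) + 4/5| ≤ (14/5)/m < eps.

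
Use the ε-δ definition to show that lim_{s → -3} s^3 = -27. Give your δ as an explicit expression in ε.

Let ε > 0. We seek δ > 0 with 0 < |s + 3| < δ ⇒ |s^3 + 27| < ε.
Factor: s^3 + 27 = (s + 3)(s^2 - 3s + 9), so |s^3 + 27| = |s + 3|·|s^2 - 3s + 9|.
Restrict δ ≤ 1. Then |s + 3| < 1 gives |s| < 4, so by the triangle inequality |s^2 - 3s + 9| ≤ 4^2 + 3·4 + 9 = 37.
Hence |s^3 + 27| ≤ 37|s + 3|, which is < ε once |s + 3| < ε/37.
Take δ = min(1, ε/37). If 0 < |s + 3| < δ then both bounds hold and |s^3 + 27| ≤ 37|s + 3| < 37·(ε/37) = ε.

δ = min(1, ε/37)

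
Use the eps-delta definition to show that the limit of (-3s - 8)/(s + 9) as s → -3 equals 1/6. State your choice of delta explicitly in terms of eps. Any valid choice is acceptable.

delta = min(3, (18/19)eps)

Let eps > 0. We want delta > 0 with 0 < |s + 3| < delta ⇒ |(-3s - 8)/(s + 9) − (1/6)| < eps.
Combining over a common denominator, (-3s - 8)/(s + 9) − (1/6) = [(-3s - 8)·6 − 1·(s + 9)] / [6·(s + 9)] = -19(s + 3) / (6(s + 9)).
So |(-3s - 8)/(s + 9) − (1/6)| = 19|s + 3| / (6·|s + 9|).
Require delta ≤ 3, so |s + 9| ≥ |6| − |s + 3| > 6 − 3 = 3.
Hence |(-3s - 8)/(s + 9) − (1/6)| < 19|s + 3|/(6·3) = (19/18)|s + 3|, which is < eps once |s + 3| < (18/19)eps.
Take delta = min(3, (18/19)eps). Then 0 < |s + 3| < delta forces both bounds, so |(-3s - 8)/(s + 9) − (1/6)| < eps.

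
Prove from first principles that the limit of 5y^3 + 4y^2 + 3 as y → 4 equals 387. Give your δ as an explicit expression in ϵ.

Fix ϵ > 0. We want δ > 0 such that 0 < |y − 4| < δ implies |(5y^3 + 4y^2 + 3) − 387| < ϵ.
(5y^3 + 4y^2 + 3) − 387 = 5y^3 + 4y^2 - 384 = (y − 4)(5y^2 + 24y + 96).
So |(5y^3 + 4y^2 + 3) − 387| = |y − 4|·|5y^2 + 24y + 96|.
Require δ ≤ 1. Then |y − 4| < 1 gives |y| < 5, and by the triangle inequality |5y^2 + 24y + 96| ≤ 5·5^2 + 24·5 + 96 = 341.
Hence |(5y^3 + 4y^2 + 3) − 387| ≤ 341|y − 4| < ϵ provided |y − 4| < ϵ/341.
Take δ = min(1, ϵ/341). Then 0 < |y − 4| < δ gives both |y − 4| < 1 and |y − 4| < ϵ/341, so |(5y^3 + 4y^2 + 3) − 387| < ϵ.

δ = min(1, ϵ/341)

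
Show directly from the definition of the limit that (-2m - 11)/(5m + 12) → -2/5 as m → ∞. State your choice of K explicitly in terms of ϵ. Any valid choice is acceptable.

K = (31/25)/ϵ

Suppose ϵ > 0. For m ≥ 1, |(-2m - 11)/(5m + 12) + 2/5| = |-31|/(5(5m + 12)) = 31/(5(5m + 12)).
Since 5m + 12 ≥ 5m for m ≥ 1, this is ≤ 31/(5·5m) = (31/25)/m.
So |(-2m - 11)/(5m + 12) + 2/5| < ϵ whenever m > (31/25)/ϵ.
Take K = (31/25)/ϵ. If m > K then |(-2m - 11)/(5m + 12) + 2/5| ≤ (31/25)/m < ϵ.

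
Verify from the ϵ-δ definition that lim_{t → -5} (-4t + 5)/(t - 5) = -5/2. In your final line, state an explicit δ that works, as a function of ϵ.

Let ϵ > 0 be given. We want δ > 0 with 0 < |t + 5| < δ ⇒ |(-4t + 5)/(t - 5) + 5/2| < ϵ.
Combining over a common denominator, (-4t + 5)/(t - 5) + 5/2 = [(-4t + 5)·(-10) − 25·(t - 5)] / [(-10)·(t - 5)] = 15(t + 5) / ((-10)(t - 5)).
So |(-4t + 5)/(t - 5) + 5/2| = 15|t + 5| / (10·|t − 5|).
Require δ ≤ 5, so |t − 5| ≥ |-10| − |t + 5| > 10 − 5 = 5.
Hence |(-4t + 5)/(t - 5) + 5/2| < 15|t + 5|/(10·5) = (3/10)|t + 5|, which is < ϵ once |t + 5| < (10/3)ϵ.
Take δ = min(5, (10/3)ϵ). Then 0 < |t + 5| < δ forces both bounds, so |(-4t + 5)/(t - 5) + 5/2| < ϵ.

δ = min(5, (10/3)ϵ)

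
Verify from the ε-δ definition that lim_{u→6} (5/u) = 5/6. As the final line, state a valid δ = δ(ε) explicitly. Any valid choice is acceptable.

δ = min(3, (18/5)ε)

Let ε > 0 be given. We seek δ > 0 such that 0 < |u − 6| < δ implies |5/u − (5/6)| < ε.
|5/u − (5/6)| = 5·|6 − u|/(6·|u|) = 5|u − 6|/(6|u|).
Restrict δ ≤ 3. Then |u − 6| < 3 gives |u| > 3, so 6|u| > 18.
Then |5/u − (5/6)| < 5|u − 6|/18, which is < ε when |u − 6| < (18/5)ε.
Take δ = min(3, (18/5)ε). Then 0 < |u − 6| < δ gives both |u − 6| < 3 and |u − 6| < (18/5)ε, so |5/u − (5/6)| < ε.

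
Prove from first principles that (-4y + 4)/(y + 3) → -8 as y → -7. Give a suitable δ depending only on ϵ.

δ = min(2, (1/2)ϵ)

Fix ϵ > 0. We want δ > 0 with 0 < |y + 7| < δ ⇒ |(-4y + 4)/(y + 3) + 8| < ϵ.
Combining over a common denominator, (-4y + 4)/(y + 3) + 8 = [(-4y + 4)·(-4) − 32·(y + 3)] / [(-4)·(y + 3)] = -16(y + 7) / ((-4)(y + 3)).
So |(-4y + 4)/(y + 3) + 8| = 16|y + 7| / (4·|y + 3|).
Require δ ≤ 2, so |y + 3| ≥ |-4| − |y + 7| > 4 − 2 = 2.
Hence |(-4y + 4)/(y + 3) + 8| < 16|y + 7|/(4·2) = 2|y + 7|, which is < ϵ once |y + 7| < (1/2)ϵ.
Take δ = min(2, (1/2)ϵ). Then 0 < |y + 7| < δ forces both bounds, so |(-4y + 4)/(y + 3) + 8| < ϵ.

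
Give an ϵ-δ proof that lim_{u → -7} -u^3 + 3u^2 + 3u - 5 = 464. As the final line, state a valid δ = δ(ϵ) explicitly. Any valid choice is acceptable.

δ = min(1, ϵ/211)

Suppose ϵ > 0. We want δ > 0 such that 0 < |u + 7| < δ implies |(-u^3 + 3u^2 + 3u - 5) − 464| < ϵ.
(-u^3 + 3u^2 + 3u - 5) − 464 = -u^3 + 3u^2 + 3u - 469 = (u + 7)(-u^2 + 10u - 67).
So |(-u^3 + 3u^2 + 3u - 5) − 464| = |u + 7|·|-u^2 + 10u - 67|.
Require δ ≤ 1. Then |u + 7| < 1 gives |u| < 8, and by the triangle inequality |-u^2 + 10u - 67| ≤ 8^2 + 10·8 + 67 = 211.
Hence |(-u^3 + 3u^2 + 3u - 5) − 464| ≤ 211|u + 7| < ϵ provided |u + 7| < ϵ/211.
Choosing δ = min(1, ϵ/211) ensures both conditions, hence |(-u^3 + 3u^2 + 3u - 5) − 464| < ϵ.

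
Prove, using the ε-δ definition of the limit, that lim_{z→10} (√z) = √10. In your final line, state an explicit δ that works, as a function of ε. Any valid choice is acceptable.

Let ε > 0 be given. We want δ > 0 such that 0 < |z − 10| < δ implies |√z − √10| < ε.
Multiplying by the conjugate, |√z − √10| = |z − 10|/(√z + √10).
Restrict δ ≤ 10 so that |z − 10| < 10 forces z > 0, and then √z + √10 > √10.
Hence |√z − √10| < |z − 10|/√10, which is < ε once |z − 10| < √10·ε.
Take δ = min(10, √10·ε). If 0 < |z − 10| < δ then z > 0 and |√z − √10| < |z − 10|/√10 < ε.

δ = min(10, √10·ε)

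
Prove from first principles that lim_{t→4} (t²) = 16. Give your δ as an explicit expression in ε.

Fix ε > 0. We seek δ > 0 with 0 < |t − 4| < δ ⇒ |t² − 16| < ε.
Factor: t² − 16 = (t − 4)(t + 4), so |t² − 16| = |t − 4|·|t + 4|.
Impose δ ≤ 1 so that |t| < 5; then |t + 4| ≤ 9.
Hence |t² − 16| ≤ 9|t − 4|, which is < ε once |t − 4| < ε/9.
Take δ = min(1, ε/9). If 0 < |t − 4| < δ then both bounds hold and |t² − 16| ≤ 9|t − 4| < 9·(ε/9) = ε.

δ = min(1, ε/9)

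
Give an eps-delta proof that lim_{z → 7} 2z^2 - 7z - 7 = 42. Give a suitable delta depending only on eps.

Let eps > 0 be given. We want delta > 0 such that 0 < |z − 7| < delta implies |(2z^2 - 7z - 7) − 42| < eps.
(2z^2 - 7z - 7) − 42 = 2z^2 - 7z - 49 = (z − 7)(2z + 7).
So |(2z^2 - 7z - 7) − 42| = |z − 7|·|2z + 7|.
Require delta ≤ 1. Then |z − 7| < 1 gives |z| < 8, and by the triangle inequality |2z + 7| ≤ 2·8 + 7 = 23.
Hence |(2z^2 - 7z - 7) − 42| ≤ 23|z − 7| < eps provided |z − 7| < eps/23.
Take delta = min(1, eps/23). Then 0 < |z − 7| < delta gives both |z − 7| < 1 and |z − 7| < eps/23, so |(2z^2 - 7z - 7) − 42| < eps.

delta = min(1, eps/23)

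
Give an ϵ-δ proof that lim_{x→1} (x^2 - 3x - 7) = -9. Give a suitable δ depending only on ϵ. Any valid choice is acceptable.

δ = min(1, ϵ/4)

Let ϵ > 0 be given. We want δ > 0 such that 0 < |x − 1| < δ implies |(x^2 - 3x - 7) + 9| < ϵ.
(x^2 - 3x - 7) + 9 = x^2 - 3x + 2 = (x − 1)(x - 2).
So |(x^2 - 3x - 7) + 9| = |x − 1|·|x - 2|.
Assume first that |x − 1| < 1, so |x| < 2. Then |x - 2| ≤ 2 + 2 = 4.
Hence |(x^2 - 3x - 7) + 9| ≤ 4|x − 1| < ϵ provided |x − 1| < ϵ/4.
Take δ = min(1, ϵ/4). Then 0 < |x − 1| < δ gives both |x − 1| < 1 and |x − 1| < ϵ/4, so |(x^2 - 3x - 7) + 9| < ϵ.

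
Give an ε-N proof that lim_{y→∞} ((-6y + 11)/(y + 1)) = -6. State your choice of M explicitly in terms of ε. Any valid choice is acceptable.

Let ε > 0 be given. We seek M > 0 such that y > M implies |(-6y + 11)/(y + 1) + 6| < ε.
(-6y + 11)/(y + 1) + 6 = ((-6y + 11) − (-6)(y + 1)) / ((y + 1)) = 17/((y + 1)).
For y > 0 we have y + 1 > y, so |(-6y + 11)/(y + 1) + 6| = 17/((y + 1)) < 17/(y) = 17/y.
Thus |(-6y + 11)/(y + 1) + 6| < ε whenever y > 17/ε.
Take M = 17/ε. If y > M then |(-6y + 11)/(y + 1) + 6| < 17/y < ε.

M = 17/ε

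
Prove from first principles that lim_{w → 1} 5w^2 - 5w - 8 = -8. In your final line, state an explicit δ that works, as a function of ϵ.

Fix ϵ > 0. We want δ > 0 such that 0 < |w − 1| < δ implies |(5w^2 - 5w - 8) + 8| < ϵ.
(5w^2 - 5w - 8) + 8 = 5w^2 - 5w = (w − 1)(5w).
So |(5w^2 - 5w - 8) + 8| = |w − 1|·|5w|.
Assume first that |w − 1| < 1, so |w| < 2. Then |5w| ≤ 5·2 = 10.
Hence |(5w^2 - 5w - 8) + 8| ≤ 10|w − 1| < ϵ provided |w − 1| < ϵ/10.
Take δ = min(1, ϵ/10). Then 0 < |w − 1| < δ gives both |w − 1| < 1 and |w − 1| < ϵ/10, so |(5w^2 - 5w - 8) + 8| < ϵ.

δ = min(1, ϵ/10)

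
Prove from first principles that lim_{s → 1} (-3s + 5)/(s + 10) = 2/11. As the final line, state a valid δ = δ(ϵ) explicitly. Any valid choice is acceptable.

Let ϵ > 0 be given. We want δ > 0 with 0 < |s − 1| < δ ⇒ |(-3s + 5)/(s + 10) − (2/11)| < ϵ.
Combining over a common denominator, (-3s + 5)/(s + 10) − (2/11) = [(-3s + 5)·11 − 2·(s + 10)] / [11·(s + 10)] = -35(s − 1) / (11(s + 10)).
So |(-3s + 5)/(s + 10) − (2/11)| = 35|s − 1| / (11·|s + 10|).
Require δ ≤ 11/2, so |s + 10| ≥ |11| − |s − 1| > 11 − 11/2 = 11/2.
Hence |(-3s + 5)/(s + 10) − (2/11)| < 35|s − 1|/(11·(11/2)) = (70/121)|s − 1|, which is < ϵ once |s − 1| < (121/70)ϵ.
Take δ = min(11/2, (121/70)ϵ). Then 0 < |s − 1| < δ forces both bounds, so |(-3s + 5)/(s + 10) − (2/11)| < ϵ.

δ = min(11/2, (121/70)ϵ)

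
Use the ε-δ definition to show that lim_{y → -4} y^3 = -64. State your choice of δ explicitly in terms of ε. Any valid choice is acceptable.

δ = min(1, ε/61)

Fix ε > 0. We seek δ > 0 with 0 < |y + 4| < δ ⇒ |y^3 + 64| < ε.
Factor: y^3 + 64 = (y + 4)(y^2 - 4y + 16), so |y^3 + 64| = |y + 4|·|y^2 - 4y + 16|.
Restrict δ ≤ 1. Then |y + 4| < 1 gives |y| < 5, so by the triangle inequality |y^2 - 4y + 16| ≤ 5^2 + 4·5 + 16 = 61.
Hence |y^3 + 64| ≤ 61|y + 4|, which is < ε once |y + 4| < ε/61.
Take δ = min(1, ε/61). If 0 < |y + 4| < δ then both bounds hold and |y^3 + 64| ≤ 61|y + 4| < 61·(ε/61) = ε.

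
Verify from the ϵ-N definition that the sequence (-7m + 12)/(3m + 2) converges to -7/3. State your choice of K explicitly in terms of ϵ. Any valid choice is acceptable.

K = (50/9)/ϵ

Fix ϵ > 0. For m ≥ 1, |(-7m + 12)/(3m + 2) + 7/3| = |50|/(3(3m + 2)) = 50/(3(3m + 2)).
Since 3m + 2 ≥ 3m for m ≥ 1, this is ≤ 50/(3·3m) = (50/9)/m.
So |(-7m + 12)/(3m + 2) + 7/3| < ϵ whenever m > (50/9)/ϵ.
Take K = (50/9)/ϵ. If m > K then |(-7m + 12)/(3m + 2) + 7/3| ≤ (50/9)/m < ϵ.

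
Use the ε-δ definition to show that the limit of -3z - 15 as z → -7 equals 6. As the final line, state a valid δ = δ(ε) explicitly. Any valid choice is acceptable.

Let ε > 0. We need δ > 0 so that 0 < |z + 7| < δ implies |(-3z - 15) − 6| < ε.
|(-3z - 15) − 6| = |-3z - 21| = 3|z + 7|.
Thus it suffices that |z + 7| < ε/3.
Choosing δ = ε/3 gives |(-3z - 15) − 6| = 3|z + 7| < ε whenever |z + 7| < δ.

δ = ε/3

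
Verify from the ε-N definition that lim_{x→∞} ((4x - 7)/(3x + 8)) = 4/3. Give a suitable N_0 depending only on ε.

N_0 = (53/9)/ε

Fix ε > 0. We seek N_0 > 0 such that x > N_0 implies |(4x - 7)/(3x + 8) − (4/3)| < ε.
(4x - 7)/(3x + 8) − (4/3) = (3(4x - 7) − 4(3x + 8)) / (3(3x + 8)) = -53/(3(3x + 8)).
For x > 0 we have 3x + 8 > 3x, so |(4x - 7)/(3x + 8) − (4/3)| = 53/(3(3x + 8)) < 53/(3·3x) = (53/9)/x.
Thus |(4x - 7)/(3x + 8) − (4/3)| < ε whenever x > (53/9)/ε.
Take N_0 = (53/9)/ε. If x > N_0 then |(4x - 7)/(3x + 8) − (4/3)| < (53/9)/x < ε.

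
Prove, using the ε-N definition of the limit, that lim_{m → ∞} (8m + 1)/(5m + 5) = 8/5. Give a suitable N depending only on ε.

N = (7/5)/ε

Suppose ε > 0. For m ≥ 1, |(8m + 1)/(5m + 5) − (8/5)| = |-35|/(5(5m + 5)) = 35/(5(5m + 5)).
Since 5m + 5 ≥ 5m for m ≥ 1, this is ≤ 35/(5·5m) = (7/5)/m.
So |(8m + 1)/(5m + 5) − (8/5)| < ε whenever m > (7/5)/ε.
Take N = (7/5)/ε. If m > N then |(8m + 1)/(5m + 5) − (8/5)| ≤ (7/5)/m < ε.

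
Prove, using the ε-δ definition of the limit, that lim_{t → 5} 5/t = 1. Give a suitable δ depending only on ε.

δ = min(5/2, (5/2)ε)

Fix ε > 0. We seek δ > 0 such that 0 < |t − 5| < δ implies |5/t − 1| < ε.
|5/t − 1| = 5·|5 − t|/(5·|t|) = 5|t − 5|/(5|t|).
Require δ ≤ 5/2 so that |t| > 5 − 5/2 = 5/2, hence 5|t| > 25/2.
Then |5/t − 1| < 5|t − 5|/(25/2), which is < ε when |t − 5| < (5/2)ε.
Take δ = min(5/2, (5/2)ε). Then 0 < |t − 5| < δ gives both |t − 5| < 5/2 and |t − 5| < (5/2)ε, so |5/t − 1| < ε.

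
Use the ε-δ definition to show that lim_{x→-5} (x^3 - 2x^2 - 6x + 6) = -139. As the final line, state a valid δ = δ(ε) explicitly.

δ = min(2, ε/127)

Let ε > 0 be given. We want δ > 0 such that 0 < |x + 5| < δ implies |(x^3 - 2x^2 - 6x + 6) + 139| < ε.
(x^3 - 2x^2 - 6x + 6) + 139 = x^3 - 2x^2 - 6x + 145 = (x + 5)(x^2 - 7x + 29).
So |(x^3 - 2x^2 - 6x + 6) + 139| = |x + 5|·|x^2 - 7x + 29|.
Assume first that |x + 5| < 2, so |x| < 7. Then |x^2 - 7x + 29| ≤ 7^2 + 7·7 + 29 = 127.
Hence |(x^3 - 2x^2 - 6x + 6) + 139| ≤ 127|x + 5| < ε provided |x + 5| < ε/127.
Take δ = min(2, ε/127). Then 0 < |x + 5| < δ gives both |x + 5| < 2 and |x + 5| < ε/127, so |(x^3 - 2x^2 - 6x + 6) + 139| < ε.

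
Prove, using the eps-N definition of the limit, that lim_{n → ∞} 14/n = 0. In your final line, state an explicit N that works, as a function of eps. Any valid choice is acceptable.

Let eps > 0 be given. For n ≥ 1, |14/n − 0| = 14/(n) ≤ 14/n.
We need 14/n < eps, i.e. n > 14/eps.
Take N = 14/eps. If n > N then |14/n| ≤ 14/n < eps.

N = 14/eps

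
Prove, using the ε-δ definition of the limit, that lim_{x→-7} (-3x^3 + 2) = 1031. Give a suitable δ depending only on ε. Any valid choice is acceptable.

δ = min(2, ε/579)

Fix ε > 0. We want δ > 0 such that 0 < |x + 7| < δ implies |(-3x^3 + 2) − 1031| < ε.
(-3x^3 + 2) − 1031 = -3x^3 - 1029 = (x + 7)(-3x^2 + 21x - 147).
So |(-3x^3 + 2) − 1031| = |x + 7|·|-3x^2 + 21x - 147|.
Require δ ≤ 2. Then |x + 7| < 2 gives |x| < 9, and by the triangle inequality |-3x^2 + 21x - 147| ≤ 3·9^2 + 21·9 + 147 = 579.
Hence |(-3x^3 + 2) − 1031| ≤ 579|x + 7| < ε provided |x + 7| < ε/579.
Take δ = min(2, ε/579). Then 0 < |x + 7| < δ gives both |x + 7| < 2 and |x + 7| < ε/579, so |(-3x^3 + 2) − 1031| < ε.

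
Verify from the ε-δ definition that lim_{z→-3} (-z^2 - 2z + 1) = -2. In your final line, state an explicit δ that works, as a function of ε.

Suppose ε > 0. We want δ > 0 such that 0 < |z + 3| < δ implies |(-z^2 - 2z + 1) + 2| < ε.
(-z^2 - 2z + 1) + 2 = -z^2 - 2z + 3 = (z + 3)(-z + 1).
So |(-z^2 - 2z + 1) + 2| = |z + 3|·|-z + 1|.
Require δ ≤ 1. Then |z + 3| < 1 gives |z| < 4, and by the triangle inequality |-z + 1| ≤ 4 + 1 = 5.
Hence |(-z^2 - 2z + 1) + 2| ≤ 5|z + 3| < ε provided |z + 3| < ε/5.
Take δ = min(1, ε/5). Then 0 < |z + 3| < δ gives both |z + 3| < 1 and |z + 3| < ε/5, so |(-z^2 - 2z + 1) + 2| < ε.

δ = min(1, ε/5)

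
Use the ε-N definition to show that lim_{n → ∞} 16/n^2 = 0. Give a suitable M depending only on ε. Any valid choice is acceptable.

Let ε > 0. For n ≥ 1, |16/n^2 − 0| = 16/n^2.
16/n^2 < ε ⇔ n^2 > 16/ε ⇔ n > (16/ε)^{1/2}.
Take M = (16/ε)^{1/2}. Then n > M implies 16/n^2 < ε.

M = (16/ε)^{1/2}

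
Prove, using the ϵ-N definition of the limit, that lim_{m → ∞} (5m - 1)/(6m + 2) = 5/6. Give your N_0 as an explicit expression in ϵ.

Fix ϵ > 0. For m ≥ 1, |(5m - 1)/(6m + 2) − (5/6)| = |-16|/(6(6m + 2)) = 16/(6(6m + 2)).
Since 6m + 2 ≥ 6m for m ≥ 1, this is ≤ 16/(6·6m) = (4/9)/m.
So |(5m - 1)/(6m + 2) − (5/6)| < ϵ whenever m > (4/9)/ϵ.
Take N_0 = (4/9)/ϵ. If m > N_0 then |(5m - 1)/(6m + 2) − (5/6)| ≤ (4/9)/m < ϵ.

N_0 = (4/9)/ϵ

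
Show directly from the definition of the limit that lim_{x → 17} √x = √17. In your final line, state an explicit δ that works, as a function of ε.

Let ε > 0 be given. We want δ > 0 such that 0 < |x − 17| < δ implies |√x − √17| < ε.
Rationalise: √x − √17 = (x − 17)/(√x + √17), so |√x − √17| = |x − 17|/(√x + √17).
Restrict δ ≤ 17 so that |x − 17| < 17 forces x > 0, and then √x + √17 > √17.
Hence |√x − √17| < |x − 17|/√17, which is < ε once |x − 17| < √17·ε.
Take δ = min(17, √17·ε). If 0 < |x − 17| < δ then x > 0 and |√x − √17| < |x − 17|/√17 < ε.

δ = min(17, √17·ε)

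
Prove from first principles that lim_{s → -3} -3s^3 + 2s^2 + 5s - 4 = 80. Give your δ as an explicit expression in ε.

Suppose ε > 0. We want δ > 0 such that 0 < |s + 3| < δ implies |(-3s^3 + 2s^2 + 5s - 4) − 80| < ε.
(-3s^3 + 2s^2 + 5s - 4) − 80 = -3s^3 + 2s^2 + 5s - 84 = (s + 3)(-3s^2 + 11s - 28).
So |(-3s^3 + 2s^2 + 5s - 4) − 80| = |s + 3|·|-3s^2 + 11s - 28|.
Require δ ≤ 1. Then |s + 3| < 1 gives |s| < 4, and by the triangle inequality |-3s^2 + 11s - 28| ≤ 3·4^2 + 11·4 + 28 = 120.
Hence |(-3s^3 + 2s^2 + 5s - 4) − 80| ≤ 120|s + 3| < ε provided |s + 3| < ε/120.
Choosing δ = min(1, ε/120) ensures both conditions, hence |(-3s^3 + 2s^2 + 5s - 4) − 80| < ε.

δ = min(1, ε/120)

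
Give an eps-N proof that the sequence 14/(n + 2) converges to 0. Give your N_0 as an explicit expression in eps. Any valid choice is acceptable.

N_0 = 14/eps

Fix eps > 0. For n ≥ 1, |14/(n + 2) − 0| = 14/(n + 2) ≤ 14/n.
We need 14/n < eps, i.e. n > 14/eps.
Take N_0 = 14/eps. If n > N_0 then |14/(n + 2)| ≤ 14/n < eps.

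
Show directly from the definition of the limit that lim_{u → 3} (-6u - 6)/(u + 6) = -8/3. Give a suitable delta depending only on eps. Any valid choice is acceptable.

delta = min(9/2, (27/20)eps)

Suppose eps > 0. We want delta > 0 with 0 < |u − 3| < delta ⇒ |(-6u - 6)/(u + 6) + 8/3| < eps.
Combining over a common denominator, (-6u - 6)/(u + 6) + 8/3 = [(-6u - 6)·9 − (-24)·(u + 6)] / [9·(u + 6)] = -30(u − 3) / (9(u + 6)).
So |(-6u - 6)/(u + 6) + 8/3| = 30|u − 3| / (9·|u + 6|).
Restrict delta ≤ 9/2. Then |u − 3| < 9/2 gives |u + 6| = |(u − 3) + 9| ≥ 9 − 9/2 = 9/2.
Hence |(-6u - 6)/(u + 6) + 8/3| < 30|u − 3|/(9·(9/2)) = (20/27)|u − 3|, which is < eps once |u − 3| < (27/20)eps.
Take delta = min(9/2, (27/20)eps). Then 0 < |u − 3| < delta forces both bounds, so |(-6u - 6)/(u + 6) + 8/3| < eps.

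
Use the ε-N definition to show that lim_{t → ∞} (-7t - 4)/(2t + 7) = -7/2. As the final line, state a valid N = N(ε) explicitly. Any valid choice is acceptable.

Suppose ε > 0. We seek N > 0 such that t > N implies |(-7t - 4)/(2t + 7) + 7/2| < ε.
(-7t - 4)/(2t + 7) + 7/2 = (2(-7t - 4) − (-7)(2t + 7)) / (2(2t + 7)) = 41/(2(2t + 7)).
For t > 0 we have 2t + 7 > 2t, so |(-7t - 4)/(2t + 7) + 7/2| = 41/(2(2t + 7)) < 41/(2·2t) = (41/4)/t.
Thus |(-7t - 4)/(2t + 7) + 7/2| < ε whenever t > (41/4)/ε.
Take N = (41/4)/ε. If t > N then |(-7t - 4)/(2t + 7) + 7/2| < (41/4)/t < ε.

N = (41/4)/ε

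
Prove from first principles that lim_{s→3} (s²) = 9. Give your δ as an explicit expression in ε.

Fix ε > 0. We seek δ > 0 with 0 < |s − 3| < δ ⇒ |s² − 9| < ε.
Factor: s² − 9 = (s − 3)(s + 3), so |s² − 9| = |s − 3|·|s + 3|.
Impose δ ≤ 1 so that |s| < 4; then |s + 3| ≤ 7.
Hence |s² − 9| ≤ 7|s − 3|, which is < ε once |s − 3| < ε/7.
Take δ = min(1, ε/7). If 0 < |s − 3| < δ then both bounds hold and |s² − 9| ≤ 7|s − 3| < 7·(ε/7) = ε.

δ = min(1, ε/7)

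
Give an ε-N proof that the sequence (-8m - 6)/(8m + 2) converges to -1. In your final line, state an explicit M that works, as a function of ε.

Let ε > 0 be given. For m ≥ 1, |(-8m - 6)/(8m + 2) + 1| = |-32|/(8(8m + 2)) = 32/(8(8m + 2)).
Since 8m + 2 ≥ 8m for m ≥ 1, this is ≤ 32/(8·8m) = (1/2)/m.
So |(-8m - 6)/(8m + 2) + 1| < ε whenever m > (1/2)/ε.
Take M = (1/2)/ε. If m > M then |(-8m - 6)/(8m + 2) + 1| ≤ (1/2)/m < ε.

M = (1/2)/ε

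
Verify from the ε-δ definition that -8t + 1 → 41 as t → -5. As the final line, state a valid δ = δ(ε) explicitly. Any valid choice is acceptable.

Let ε > 0 be given. We need δ > 0 so that 0 < |t + 5| < δ implies |(-8t + 1) − 41| < ε.
Since (-8t + 1) − 41 = -8(t + 5), we have |(-8t + 1) − 41| = 8|t + 5|.
So 8|t + 5| < ε exactly when |t + 5| < ε/8.
Choosing δ = ε/8 gives |(-8t + 1) − 41| = 8|t + 5| < ε whenever |t + 5| < δ.

δ = ε/8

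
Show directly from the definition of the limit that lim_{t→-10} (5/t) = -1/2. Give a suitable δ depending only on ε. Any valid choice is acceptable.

Fix ε > 0. We seek δ > 0 such that 0 < |t + 10| < δ implies |5/t + 1/2| < ε.
|5/t + 1/2| = 5·|-10 − t|/(10·|t|) = 5|t + 10|/(10|t|).
Restrict δ ≤ 5. Then |t + 10| < 5 gives |t| > 5, so 10|t| > 50.
Then |5/t + 1/2| < 5|t + 10|/50, which is < ε when |t + 10| < 10ε.
Take δ = min(5, 10ε). Then 0 < |t + 10| < δ gives both |t + 10| < 5 and |t + 10| < 10ε, so |5/t + 1/2| < ε.

δ = min(5, 10ε)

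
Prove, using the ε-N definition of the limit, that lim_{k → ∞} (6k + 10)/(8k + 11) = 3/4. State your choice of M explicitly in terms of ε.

M = (7/32)/ε

Fix ε > 0. For k ≥ 1, |(6k + 10)/(8k + 11) − (3/4)| = |14|/(8(8k + 11)) = 14/(8(8k + 11)).
Since 8k + 11 ≥ 8k for k ≥ 1, this is ≤ 14/(8·8k) = (7/32)/k.
So |(6k + 10)/(8k + 11) − (3/4)| < ε whenever k > (7/32)/ε.
Take M = (7/32)/ε. If k > M then |(6k + 10)/(8k + 11) − (3/4)| ≤ (7/32)/k < ε.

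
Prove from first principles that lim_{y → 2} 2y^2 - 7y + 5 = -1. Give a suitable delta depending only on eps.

delta = min(1, eps/9)

Let eps > 0 be given. We want delta > 0 such that 0 < |y − 2| < delta implies |(2y^2 - 7y + 5) + 1| < eps.
(2y^2 - 7y + 5) + 1 = 2y^2 - 7y + 6 = (y − 2)(2y - 3).
So |(2y^2 - 7y + 5) + 1| = |y − 2|·|2y - 3|.
Require delta ≤ 1. Then |y − 2| < 1 gives |y| < 3, and by the triangle inequality |2y - 3| ≤ 2·3 + 3 = 9.
Hence |(2y^2 - 7y + 5) + 1| ≤ 9|y − 2| < eps provided |y − 2| < eps/9.
Take delta = min(1, eps/9). Then 0 < |y − 2| < delta gives both |y − 2| < 1 and |y − 2| < eps/9, so |(2y^2 - 7y + 5) + 1| < eps.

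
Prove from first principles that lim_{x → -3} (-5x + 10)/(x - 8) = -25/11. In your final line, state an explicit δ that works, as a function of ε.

δ = min(11/2, (121/60)ε)

Fix ε > 0. We want δ > 0 with 0 < |x + 3| < δ ⇒ |(-5x + 10)/(x - 8) + 25/11| < ε.
Combining over a common denominator, (-5x + 10)/(x - 8) + 25/11 = [(-5x + 10)·(-11) − 25·(x - 8)] / [(-11)·(x - 8)] = 30(x + 3) / ((-11)(x - 8)).
So |(-5x + 10)/(x - 8) + 25/11| = 30|x + 3| / (11·|x − 8|).
Require δ ≤ 11/2, so |x − 8| ≥ |-11| − |x + 3| > 11 − 11/2 = 11/2.
Hence |(-5x + 10)/(x - 8) + 25/11| < 30|x + 3|/(11·(11/2)) = (60/121)|x + 3|, which is < ε once |x + 3| < (121/60)ε.
Take δ = min(11/2, (121/60)ε). Then 0 < |x + 3| < δ forces both bounds, so |(-5x + 10)/(x - 8) + 25/11| < ε.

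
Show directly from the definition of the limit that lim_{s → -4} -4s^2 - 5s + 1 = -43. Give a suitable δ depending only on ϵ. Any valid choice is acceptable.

Suppose ϵ > 0. We want δ > 0 such that 0 < |s + 4| < δ implies |(-4s^2 - 5s + 1) + 43| < ϵ.
(-4s^2 - 5s + 1) + 43 = -4s^2 - 5s + 44 = (s + 4)(-4s + 11).
So |(-4s^2 - 5s + 1) + 43| = |s + 4|·|-4s + 11|.
Require δ ≤ 1. Then |s + 4| < 1 gives |s| < 5, and by the triangle inequality |-4s + 11| ≤ 4·5 + 11 = 31.
Hence |(-4s^2 - 5s + 1) + 43| ≤ 31|s + 4| < ϵ provided |s + 4| < ϵ/31.
Choosing δ = min(1, ϵ/31) ensures both conditions, hence |(-4s^2 - 5s + 1) + 43| < ϵ.

δ = min(1, ϵ/31)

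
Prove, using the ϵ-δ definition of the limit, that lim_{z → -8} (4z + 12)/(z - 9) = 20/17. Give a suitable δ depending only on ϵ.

Let ϵ > 0. We want δ > 0 with 0 < |z + 8| < δ ⇒ |(4z + 12)/(z - 9) − (20/17)| < ϵ.
Combining over a common denominator, (4z + 12)/(z - 9) − (20/17) = [(4z + 12)·(-17) − (-20)·(z - 9)] / [(-17)·(z - 9)] = -48(z + 8) / ((-17)(z - 9)).
So |(4z + 12)/(z - 9) − (20/17)| = 48|z + 8| / (17·|z − 9|).
Require δ ≤ 17/2, so |z − 9| ≥ |-17| − |z + 8| > 17 − 17/2 = 17/2.
Hence |(4z + 12)/(z - 9) − (20/17)| < 48|z + 8|/(17·(17/2)) = (96/289)|z + 8|, which is < ϵ once |z + 8| < (289/96)ϵ.
Take δ = min(17/2, (289/96)ϵ). Then 0 < |z + 8| < δ forces both bounds, so |(4z + 12)/(z - 9) − (20/17)| < ϵ.

δ = min(17/2, (289/96)ϵ)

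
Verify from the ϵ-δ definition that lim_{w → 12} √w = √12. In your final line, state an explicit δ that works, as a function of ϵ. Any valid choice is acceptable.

δ = min(12, √12·ϵ)

Fix ϵ > 0. We want δ > 0 such that 0 < |w − 12| < δ implies |√w − √12| < ϵ.
Rationalise: √w − √12 = (w − 12)/(√w + √12), so |√w − √12| = |w − 12|/(√w + √12).
Restrict δ ≤ 12 so that |w − 12| < 12 forces w > 0, and then √w + √12 > √12.
Hence |√w − √12| < |w − 12|/√12, which is < ϵ once |w − 12| < √12·ϵ.
Take δ = min(12, √12·ϵ). If 0 < |w − 12| < δ then w > 0 and |√w − √12| < |w − 12|/√12 < ϵ.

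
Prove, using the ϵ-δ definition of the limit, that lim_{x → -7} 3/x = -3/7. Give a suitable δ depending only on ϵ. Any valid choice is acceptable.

δ = min(7/2, (49/6)ϵ)

Suppose ϵ > 0. We seek δ > 0 such that 0 < |x + 7| < δ implies |3/x + 3/7| < ϵ.
|3/x + 3/7| = 3·|-7 − x|/(7·|x|) = 3|x + 7|/(7|x|).
Require δ ≤ 7/2 so that |x| > 7 − 7/2 = 7/2, hence 7|x| > 49/2.
Then |3/x + 3/7| < 3|x + 7|/(49/2), which is < ϵ when |x + 7| < (49/6)ϵ.
Take δ = min(7/2, (49/6)ϵ). Then 0 < |x + 7| < δ gives both |x + 7| < 7/2 and |x + 7| < (49/6)ϵ, so |3/x + 3/7| < ϵ.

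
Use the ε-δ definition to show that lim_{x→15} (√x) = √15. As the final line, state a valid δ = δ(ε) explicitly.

δ = min(15, √15·ε)

Let ε > 0. We want δ > 0 such that 0 < |x − 15| < δ implies |√x − √15| < ε.
Rationalise: √x − √15 = (x − 15)/(√x + √15), so |√x − √15| = |x − 15|/(√x + √15).
Restrict δ ≤ 15 so that |x − 15| < 15 forces x > 0, and then √x + √15 > √15.
Hence |√x − √15| < |x − 15|/√15, which is < ε once |x − 15| < √15·ε.
Take δ = min(15, √15·ε). If 0 < |x − 15| < δ then x > 0 and |√x − √15| < |x − 15|/√15 < ε.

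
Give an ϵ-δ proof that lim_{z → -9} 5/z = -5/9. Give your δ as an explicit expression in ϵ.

δ = min(9/2, (81/10)ϵ)

Fix ϵ > 0. We seek δ > 0 such that 0 < |z + 9| < δ implies |5/z + 5/9| < ϵ.
|5/z + 5/9| = 5·|-9 − z|/(9·|z|) = 5|z + 9|/(9|z|).
Restrict δ ≤ 9/2. Then |z + 9| < 9/2 gives |z| > 9/2, so 9|z| > 81/2.
Then |5/z + 5/9| < 5|z + 9|/(81/2), which is < ϵ when |z + 9| < (81/10)ϵ.
Take δ = min(9/2, (81/10)ϵ). Then 0 < |z + 9| < δ gives both |z + 9| < 9/2 and |z + 9| < (81/10)ϵ, so |5/z + 5/9| < ϵ.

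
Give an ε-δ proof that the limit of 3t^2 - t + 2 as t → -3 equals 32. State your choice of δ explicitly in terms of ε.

δ = min(1, ε/22)

Let ε > 0 be given. We want δ > 0 such that 0 < |t + 3| < δ implies |(3t^2 - t + 2) − 32| < ε.
(3t^2 - t + 2) − 32 = 3t^2 - t - 30 = (t + 3)(3t - 10).
So |(3t^2 - t + 2) − 32| = |t + 3|·|3t - 10|.
Assume first that |t + 3| < 1, so |t| < 4. Then |3t - 10| ≤ 3·4 + 10 = 22.
Hence |(3t^2 - t + 2) − 32| ≤ 22|t + 3| < ε provided |t + 3| < ε/22.
Choosing δ = min(1, ε/22) ensures both conditions, hence |(3t^2 - t + 2) − 32| < ε.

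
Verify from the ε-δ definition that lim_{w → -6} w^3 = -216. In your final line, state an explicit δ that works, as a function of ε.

δ = min(1, ε/127)

Suppose ε > 0. We seek δ > 0 with 0 < |w + 6| < δ ⇒ |w^3 + 216| < ε.
Factor: w^3 + 216 = (w + 6)(w^2 - 6w + 36), so |w^3 + 216| = |w + 6|·|w^2 - 6w + 36|.
Impose δ ≤ 1 so that |w| < 7; then |w^2 - 6w + 36| ≤ 127.
Hence |w^3 + 216| ≤ 127|w + 6|, which is < ε once |w + 6| < ε/127.
Take δ = min(1, ε/127). If 0 < |w + 6| < δ then both bounds hold and |w^3 + 216| ≤ 127|w + 6| < 127·(ε/127) = ε.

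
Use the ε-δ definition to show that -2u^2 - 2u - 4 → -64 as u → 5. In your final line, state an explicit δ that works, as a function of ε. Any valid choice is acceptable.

δ = min(1, ε/24)

Suppose ε > 0. We want δ > 0 such that 0 < |u − 5| < δ implies |(-2u^2 - 2u - 4) + 64| < ε.
(-2u^2 - 2u - 4) + 64 = -2u^2 - 2u + 60 = (u − 5)(-2u - 12).
So |(-2u^2 - 2u - 4) + 64| = |u − 5|·|-2u - 12|.
Require δ ≤ 1. Then |u − 5| < 1 gives |u| < 6, and by the triangle inequality |-2u - 12| ≤ 2·6 + 12 = 24.
Hence |(-2u^2 - 2u - 4) + 64| ≤ 24|u − 5| < ε provided |u − 5| < ε/24.
Choosing δ = min(1, ε/24) ensures both conditions, hence |(-2u^2 - 2u - 4) + 64| < ε.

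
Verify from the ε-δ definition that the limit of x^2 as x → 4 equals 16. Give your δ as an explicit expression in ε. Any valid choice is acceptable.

Let ε > 0 be given. We seek δ > 0 with 0 < |x − 4| < δ ⇒ |x^2 − 16| < ε.
Factor: x^2 − 16 = (x − 4)(x + 4), so |x^2 − 16| = |x − 4|·|x + 4|.
Impose δ ≤ 1 so that |x| < 5; then |x + 4| ≤ 9.
Hence |x^2 − 16| ≤ 9|x − 4|, which is < ε once |x − 4| < ε/9.
Take δ = min(1, ε/9). If 0 < |x − 4| < δ then both bounds hold and |x^2 − 16| ≤ 9|x − 4| < 9·(ε/9) = ε.

δ = min(1, ε/9)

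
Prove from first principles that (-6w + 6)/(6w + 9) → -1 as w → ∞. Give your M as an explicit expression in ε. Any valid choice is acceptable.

Suppose ε > 0. We seek M > 0 such that w > M implies |(-6w + 6)/(6w + 9) + 1| < ε.
(-6w + 6)/(6w + 9) + 1 = (6(-6w + 6) − (-6)(6w + 9)) / (6(6w + 9)) = 90/(6(6w + 9)).
For w > 0 we have 6w + 9 > 6w, so |(-6w + 6)/(6w + 9) + 1| = 90/(6(6w + 9)) < 90/(6·6w) = (5/2)/w.
Thus |(-6w + 6)/(6w + 9) + 1| < ε whenever w > (5/2)/ε.
Take M = (5/2)/ε. If w > M then |(-6w + 6)/(6w + 9) + 1| < (5/2)/w < ε.

M = (5/2)/ε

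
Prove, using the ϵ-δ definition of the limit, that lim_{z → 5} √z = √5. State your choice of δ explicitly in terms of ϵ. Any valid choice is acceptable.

Fix ϵ > 0. We want δ > 0 such that 0 < |z − 5| < δ implies |√z − √5| < ϵ.
Multiplying by the conjugate, |√z − √5| = |z − 5|/(√z + √5).
Restrict δ ≤ 5 so that |z − 5| < 5 forces z > 0, and then √z + √5 > √5.
Hence |√z − √5| < |z − 5|/√5, which is < ϵ once |z − 5| < √5·ϵ.
Take δ = min(5, √5·ϵ). If 0 < |z − 5| < δ then z > 0 and |√z − √5| < |z − 5|/√5 < ϵ.

δ = min(5, √5·ϵ)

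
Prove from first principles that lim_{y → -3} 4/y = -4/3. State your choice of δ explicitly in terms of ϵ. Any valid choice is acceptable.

δ = min(3/2, (9/8)ϵ)

Suppose ϵ > 0. We seek δ > 0 such that 0 < |y + 3| < δ implies |4/y + 4/3| < ϵ.
|4/y + 4/3| = 4·|-3 − y|/(3·|y|) = 4|y + 3|/(3|y|).
Restrict δ ≤ 3/2. Then |y + 3| < 3/2 gives |y| > 3/2, so 3|y| > 9/2.
Then |4/y + 4/3| < 4|y + 3|/(9/2), which is < ϵ when |y + 3| < (9/8)ϵ.
Take δ = min(3/2, (9/8)ϵ). Then 0 < |y + 3| < δ gives both |y + 3| < 3/2 and |y + 3| < (9/8)ϵ, so |4/y + 4/3| < ϵ.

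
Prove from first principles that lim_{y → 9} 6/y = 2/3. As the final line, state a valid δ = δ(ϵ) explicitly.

Let ϵ > 0. We seek δ > 0 such that 0 < |y − 9| < δ implies |6/y − (2/3)| < ϵ.
|6/y − (2/3)| = 6·|9 − y|/(9·|y|) = 6|y − 9|/(9|y|).
Require δ ≤ 9/2 so that |y| > 9 − 9/2 = 9/2, hence 9|y| > 81/2.
Then |6/y − (2/3)| < 6|y − 9|/(81/2), which is < ϵ when |y − 9| < (27/4)ϵ.
Take δ = min(9/2, (27/4)ϵ). Then 0 < |y − 9| < δ gives both |y − 9| < 9/2 and |y − 9| < (27/4)ϵ, so |6/y − (2/3)| < ϵ.

δ = min(9/2, (27/4)ϵ)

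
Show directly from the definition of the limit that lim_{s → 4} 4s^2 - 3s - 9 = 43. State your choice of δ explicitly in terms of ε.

Fix ε > 0. We want δ > 0 such that 0 < |s − 4| < δ implies |(4s^2 - 3s - 9) − 43| < ε.
(4s^2 - 3s - 9) − 43 = 4s^2 - 3s - 52 = (s − 4)(4s + 13).
So |(4s^2 - 3s - 9) − 43| = |s − 4|·|4s + 13|.
Assume first that |s − 4| < 1, so |s| < 5. Then |4s + 13| ≤ 4·5 + 13 = 33.
Hence |(4s^2 - 3s - 9) − 43| ≤ 33|s − 4| < ε provided |s − 4| < ε/33.
Choosing δ = min(1, ε/33) ensures both conditions, hence |(4s^2 - 3s - 9) − 43| < ε.

δ = min(1, ε/33)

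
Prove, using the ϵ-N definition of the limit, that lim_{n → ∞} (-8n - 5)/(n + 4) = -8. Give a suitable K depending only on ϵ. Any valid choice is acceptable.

Suppose ϵ > 0. For n ≥ 1, |(-8n - 5)/(n + 4) + 8| = |27|/((n + 4)) = 27/((n + 4)).
Since n + 4 ≥ n for n ≥ 1, this is ≤ 27/(n) = 27/n.
So |(-8n - 5)/(n + 4) + 8| < ϵ whenever n > 27/ϵ.
Take K = 27/ϵ. If n > K then |(-8n - 5)/(n + 4) + 8| ≤ 27/n < ϵ.

K = 27/ϵ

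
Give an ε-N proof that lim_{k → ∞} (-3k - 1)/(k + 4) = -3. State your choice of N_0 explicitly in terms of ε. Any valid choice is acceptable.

N_0 = 11/ε

Let ε > 0. For k ≥ 1, |(-3k - 1)/(k + 4) + 3| = |11|/((k + 4)) = 11/((k + 4)).
Since k + 4 ≥ k for k ≥ 1, this is ≤ 11/(k) = 11/k.
So |(-3k - 1)/(k + 4) + 3| < ε whenever k > 11/ε.
Take N_0 = 11/ε. If k > N_0 then |(-3k - 1)/(k + 4) + 3| ≤ 11/k < ε.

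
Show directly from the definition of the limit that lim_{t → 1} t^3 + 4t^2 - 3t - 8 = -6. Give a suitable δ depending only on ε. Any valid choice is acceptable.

δ = min(1, ε/16)

Let ε > 0 be given. We want δ > 0 such that 0 < |t − 1| < δ implies |(t^3 + 4t^2 - 3t - 8) + 6| < ε.
(t^3 + 4t^2 - 3t - 8) + 6 = t^3 + 4t^2 - 3t - 2 = (t − 1)(t^2 + 5t + 2).
So |(t^3 + 4t^2 - 3t - 8) + 6| = |t − 1|·|t^2 + 5t + 2|.
Assume first that |t − 1| < 1, so |t| < 2. Then |t^2 + 5t + 2| ≤ 2^2 + 5·2 + 2 = 16.
Hence |(t^3 + 4t^2 - 3t - 8) + 6| ≤ 16|t − 1| < ε provided |t − 1| < ε/16.
Take δ = min(1, ε/16). Then 0 < |t − 1| < δ gives both |t − 1| < 1 and |t − 1| < ε/16, so |(t^3 + 4t^2 - 3t - 8) + 6| < ε.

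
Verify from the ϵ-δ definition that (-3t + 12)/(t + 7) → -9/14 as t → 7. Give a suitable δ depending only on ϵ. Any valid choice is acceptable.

δ = min(7, (98/33)ϵ)

Suppose ϵ > 0. We want δ > 0 with 0 < |t − 7| < δ ⇒ |(-3t + 12)/(t + 7) + 9/14| < ϵ.
Combining over a common denominator, (-3t + 12)/(t + 7) + 9/14 = [(-3t + 12)·14 − (-9)·(t + 7)] / [14·(t + 7)] = -33(t − 7) / (14(t + 7)).
So |(-3t + 12)/(t + 7) + 9/14| = 33|t − 7| / (14·|t + 7|).
Restrict δ ≤ 7. Then |t − 7| < 7 gives |t + 7| = |(t − 7) + 14| ≥ 14 − 7 = 7.
Hence |(-3t + 12)/(t + 7) + 9/14| < 33|t − 7|/(14·7) = (33/98)|t − 7|, which is < ϵ once |t − 7| < (98/33)ϵ.
Take δ = min(7, (98/33)ϵ). Then 0 < |t − 7| < δ forces both bounds, so |(-3t + 12)/(t + 7) + 9/14| < ϵ.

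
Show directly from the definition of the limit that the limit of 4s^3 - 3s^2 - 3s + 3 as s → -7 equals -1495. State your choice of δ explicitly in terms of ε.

Fix ε > 0. We want δ > 0 such that 0 < |s + 7| < δ implies |(4s^3 - 3s^2 - 3s + 3) + 1495| < ε.
(4s^3 - 3s^2 - 3s + 3) + 1495 = 4s^3 - 3s^2 - 3s + 1498 = (s + 7)(4s^2 - 31s + 214).
So |(4s^3 - 3s^2 - 3s + 3) + 1495| = |s + 7|·|4s^2 - 31s + 214|.
Require δ ≤ 2. Then |s + 7| < 2 gives |s| < 9, and by the triangle inequality |4s^2 - 31s + 214| ≤ 4·9^2 + 31·9 + 214 = 817.
Hence |(4s^3 - 3s^2 - 3s + 3) + 1495| ≤ 817|s + 7| < ε provided |s + 7| < ε/817.
Take δ = min(2, ε/817). Then 0 < |s + 7| < δ gives both |s + 7| < 2 and |s + 7| < ε/817, so |(4s^3 - 3s^2 - 3s + 3) + 1495| < ε.

δ = min(2, ε/817)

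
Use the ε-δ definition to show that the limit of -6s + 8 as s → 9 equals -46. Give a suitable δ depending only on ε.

δ = ε/6

Let ε > 0. We need δ > 0 so that 0 < |s − 9| < δ implies |(-6s + 8) + 46| < ε.
|(-6s + 8) + 46| = |-6s + 54| = 6|s − 9|.
Thus it suffices that |s − 9| < ε/6.
Take δ = ε/6. If 0 < |s − 9| < δ then |(-6s + 8) + 46| = 6|s − 9| < 6·(ε/6) = ε.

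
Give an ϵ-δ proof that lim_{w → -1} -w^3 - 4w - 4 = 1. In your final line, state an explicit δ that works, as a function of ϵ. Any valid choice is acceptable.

δ = min(2, ϵ/17)

Suppose ϵ > 0. We want δ > 0 such that 0 < |w + 1| < δ implies |(-w^3 - 4w - 4) − 1| < ϵ.
(-w^3 - 4w - 4) − 1 = -w^3 - 4w - 5 = (w + 1)(-w^2 + w - 5).
So |(-w^3 - 4w - 4) − 1| = |w + 1|·|-w^2 + w - 5|.
Assume first that |w + 1| < 2, so |w| < 3. Then |-w^2 + w - 5| ≤ 3^2 + 3 + 5 = 17.
Hence |(-w^3 - 4w - 4) − 1| ≤ 17|w + 1| < ϵ provided |w + 1| < ϵ/17.
Choosing δ = min(2, ϵ/17) ensures both conditions, hence |(-w^3 - 4w - 4) − 1| < ϵ.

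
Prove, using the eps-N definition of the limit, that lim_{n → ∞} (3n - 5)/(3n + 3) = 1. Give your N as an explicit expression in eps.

Let eps > 0 be given. For n ≥ 1, |(3n - 5)/(3n + 3) − 1| = |-24|/(3(3n + 3)) = 24/(3(3n + 3)).
Since 3n + 3 ≥ 3n for n ≥ 1, this is ≤ 24/(3·3n) = (8/3)/n.
So |(3n - 5)/(3n + 3) − 1| < eps whenever n > (8/3)/eps.
Take N = (8/3)/eps. If n > N then |(3n - 5)/(3n + 3) − 1| ≤ (8/3)/n < eps.

N = (8/3)/eps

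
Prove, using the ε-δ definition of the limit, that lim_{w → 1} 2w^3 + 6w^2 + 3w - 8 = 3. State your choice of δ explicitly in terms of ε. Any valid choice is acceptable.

Let ε > 0 be given. We want δ > 0 such that 0 < |w − 1| < δ implies |(2w^3 + 6w^2 + 3w - 8) − 3| < ε.
(2w^3 + 6w^2 + 3w - 8) − 3 = 2w^3 + 6w^2 + 3w - 11 = (w − 1)(2w^2 + 8w + 11).
So |(2w^3 + 6w^2 + 3w - 8) − 3| = |w − 1|·|2w^2 + 8w + 11|.
Require δ ≤ 1. Then |w − 1| < 1 gives |w| < 2, and by the triangle inequality |2w^2 + 8w + 11| ≤ 2·2^2 + 8·2 + 11 = 35.
Hence |(2w^3 + 6w^2 + 3w - 8) − 3| ≤ 35|w − 1| < ε provided |w − 1| < ε/35.
Choosing δ = min(1, ε/35) ensures both conditions, hence |(2w^3 + 6w^2 + 3w - 8) − 3| < ε.

δ = min(1, ε/35)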